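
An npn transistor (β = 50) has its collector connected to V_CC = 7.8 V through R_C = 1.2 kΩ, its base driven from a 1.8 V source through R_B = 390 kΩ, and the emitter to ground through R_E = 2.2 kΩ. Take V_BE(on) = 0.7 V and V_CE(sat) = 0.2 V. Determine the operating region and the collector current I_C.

Assume active. Base-emitter loop: I_B = (V_BB − V_BE)/(R_B + (β+1)R_E) = (1.8 − 0.7)/(390 + 51×2.2) = 0.00219 mA.
I_C = β·I_B = 50×0.00219 = 0.11 mA.
V_CE = V_CC − I_C·R_C − I_E·R_E = 7.8 − 0.11×1.2 − 0.112×2.2 = 7.42 V > V_CE(sat), so the active-region assumption holds.

active; I_C ≈ 0.11 mA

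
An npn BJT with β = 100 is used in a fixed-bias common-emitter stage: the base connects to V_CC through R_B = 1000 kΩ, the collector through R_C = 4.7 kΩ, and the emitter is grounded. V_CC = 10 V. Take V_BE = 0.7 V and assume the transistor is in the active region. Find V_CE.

Base loop: V_CC = I_B·R_B + V_BE, so I_B = (10 − 0.7)/1000 kΩ = 0.0093 mA.
In the active region I_C = β·I_B = 100 × 0.0093 = 0.93 mA.
Collector loop: V_CE = V_CC − I_C·R_C = 10 − 0.93×4.7 = 5.63 V.
Since V_CE = 5.63 V > V_CE(sat) ≈ 0.2 V, the transistor is in the active region as assumed.

V_CE ≈ 5.6 V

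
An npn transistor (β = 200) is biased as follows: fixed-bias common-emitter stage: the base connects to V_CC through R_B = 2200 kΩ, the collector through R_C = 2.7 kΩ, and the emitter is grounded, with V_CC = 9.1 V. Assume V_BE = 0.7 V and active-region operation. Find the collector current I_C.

I_C ≈ 0.76 mA

Base loop: V_CC = I_B·R_B + V_BE, so I_B = (9.1 − 0.7)/2200 kΩ = 0.00382 mA.
In the active region I_C = β·I_B = 200 × 0.00382 = 0.764 mA.
Collector loop: V_CE = V_CC − I_C·R_C = 9.1 − 0.764×2.7 = 7.04 V.
Since V_CE = 7.04 V > V_CE(sat) ≈ 0.2 V, the transistor is in the active region as assumed.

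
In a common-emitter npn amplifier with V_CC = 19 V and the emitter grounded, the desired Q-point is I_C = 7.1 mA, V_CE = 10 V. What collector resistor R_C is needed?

Collector loop: V_CC = I_C·R_C + V_CE.
R_C = (V_CC − V_CE)/I_C = (19 − 10)/7.1 = 1.27 kΩ.

R_C ≈ 1.3 kΩ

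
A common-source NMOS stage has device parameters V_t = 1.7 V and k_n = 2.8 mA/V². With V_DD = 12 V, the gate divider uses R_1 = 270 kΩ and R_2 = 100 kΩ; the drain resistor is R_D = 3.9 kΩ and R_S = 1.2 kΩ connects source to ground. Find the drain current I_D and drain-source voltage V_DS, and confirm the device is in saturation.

I_D ≈ 0.7 mA, V_DS ≈ 8.4 V

V_G = V_DD·R_2/(R_1+R_2) = 12×100/370 = 3.24 V.
Assume saturation: I_D = (k_n/2)(V_GS − V_t)² with V_GS = V_G − I_D·R_S = 3.24 − 1.2·I_D.
Substituting gives 2.02·I_D² − 6.19·I_D + 3.33 = 0, with roots I_D = 0.698 or 2.37 mA.
The root I_D = 2.37 mA gives V_GS = 0.399 V ≤ V_t, so take I_D = 0.698 mA.
Then V_GS = 2.41 V and V_DS = V_DD − I_D(R_D+R_S) = 12 − 0.698×5.1 = 8.44 V.
Saturation requires V_DS ≥ V_GS − V_t = 0.706 V; 8.44 ≥ 0.706 ✓.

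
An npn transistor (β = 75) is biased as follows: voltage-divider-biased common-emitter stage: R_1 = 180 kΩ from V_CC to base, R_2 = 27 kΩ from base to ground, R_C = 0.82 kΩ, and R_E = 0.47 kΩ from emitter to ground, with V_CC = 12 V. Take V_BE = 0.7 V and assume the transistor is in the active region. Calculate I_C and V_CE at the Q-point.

I_C ≈ 1.1 mA, V_CE ≈ 11 V

Thevenize the base divider: V_Th = V_CC·R_2/(R_1+R_2) = 12×27/207 = 1.57 V, R_Th = R_1‖R_2 = 23.5 kΩ.
Base-emitter loop: V_Th = I_B·R_Th + V_BE + (β+1)I_B·R_E, so I_B = (1.57 − 0.7) / (23.5 + 76×0.47) = 0.0146 mA.
I_C = β·I_B = 75×0.0146 = 1.1 mA, and I_E = (β+1)I_B = 1.11 mA.
V_CE = V_CC − I_C·R_C − I_E·R_E = 12 − 1.1×0.82 − 1.11×0.47 = 10.6 V.
V_CE = 10.6 V > 0.2 V confirms active-region operation.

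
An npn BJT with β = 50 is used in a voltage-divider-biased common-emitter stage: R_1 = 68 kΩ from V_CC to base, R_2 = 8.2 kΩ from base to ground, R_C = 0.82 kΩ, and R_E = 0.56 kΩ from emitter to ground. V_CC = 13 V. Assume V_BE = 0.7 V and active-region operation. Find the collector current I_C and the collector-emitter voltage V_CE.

I_C ≈ 0.97 mA, V_CE ≈ 12 V

Thevenize the base divider: V_Th = V_CC·R_2/(R_1+R_2) = 13×8.2/76.2 = 1.4 V, R_Th = R_1‖R_2 = 7.32 kΩ.
Base-emitter loop: V_Th = I_B·R_Th + V_BE + (β+1)I_B·R_E, so I_B = (1.4 − 0.7) / (7.32 + 51×0.56) = 0.0195 mA.
I_C = β·I_B = 50×0.0195 = 0.974 mA, and I_E = (β+1)I_B = 0.994 mA.
V_CE = V_CC − I_C·R_C − I_E·R_E = 13 − 0.974×0.82 − 0.994×0.56 = 11.6 V.
V_CE = 11.6 V > 0.2 V confirms active-region operation.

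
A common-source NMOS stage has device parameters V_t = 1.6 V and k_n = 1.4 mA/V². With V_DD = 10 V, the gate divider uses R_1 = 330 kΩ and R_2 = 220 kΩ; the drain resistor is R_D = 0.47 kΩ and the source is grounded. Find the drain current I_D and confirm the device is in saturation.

V_G = V_DD·R_2/(R_1+R_2) = 10×220/550 = 4 V. With the source grounded, V_GS = V_G = 4 V.
Assume saturation: I_D = (k_n/2)(V_GS − V_t)² = (1.4/2)×(4 − 1.6)² = 0.7×2.4² = 4.03 mA.
V_DS = V_DD − I_D·R_D = 10 − 4.03×0.47 = 8.1 V.
Saturation requires V_DS ≥ V_GS − V_t = 2.4 V; 8.1 ≥ 2.4 ✓.

I_D ≈ 4 mA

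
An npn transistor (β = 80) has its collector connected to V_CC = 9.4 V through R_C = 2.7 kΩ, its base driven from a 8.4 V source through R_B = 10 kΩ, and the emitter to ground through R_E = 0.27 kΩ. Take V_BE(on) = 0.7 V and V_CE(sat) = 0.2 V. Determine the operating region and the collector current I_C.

saturation; I_C ≈ 3 mA

Assume active: I_B = (8.4 − 0.7)/(10 + 81×0.27) = 0.242 mA, I_C = β·I_B = 19.3 mA.
Then V_CE = 9.4 − 19.3×2.7 − 19.6×0.27 = -48.1 V < 0.2 V — the active assumption fails.
Re-solve with V_CE = 0.2 V. KCL at the emitter: V_E/R_E = (V_BB−0.7−V_E)/R_B + (V_CC−0.2−V_E)/R_C, giving V_E = 1 V.
I_C = (V_CC − 0.2 − V_E)/R_C = (9.2 − 1)/2.7 = 3.04 mA.
Check: I_B = (7.7 − 1)/10 = 0.67 mA, and β·I_B = 53.6 mA > I_C, confirming saturation.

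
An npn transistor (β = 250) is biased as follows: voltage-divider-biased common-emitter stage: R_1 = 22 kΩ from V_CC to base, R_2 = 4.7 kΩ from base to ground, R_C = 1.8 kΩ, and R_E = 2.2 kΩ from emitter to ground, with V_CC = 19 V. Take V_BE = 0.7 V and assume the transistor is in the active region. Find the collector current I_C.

Thevenize the base divider: V_Th = V_CC·R_2/(R_1+R_2) = 19×4.7/26.7 = 3.34 V, R_Th = R_1‖R_2 = 3.87 kΩ.
Base-emitter loop: V_Th = I_B·R_Th + V_BE + (β+1)I_B·R_E, so I_B = (3.34 − 0.7) / (3.87 + 251×2.2) = 0.00476 mA.
I_C = β·I_B = 250×0.00476 = 1.19 mA, and I_E = (β+1)I_B = 1.19 mA.
V_CE = V_CC − I_C·R_C − I_E·R_E = 19 − 1.19×1.8 − 1.19×2.2 = 14.2 V.
V_CE = 14.2 V > 0.2 V confirms active-region operation.

I_C ≈ 1.2 mA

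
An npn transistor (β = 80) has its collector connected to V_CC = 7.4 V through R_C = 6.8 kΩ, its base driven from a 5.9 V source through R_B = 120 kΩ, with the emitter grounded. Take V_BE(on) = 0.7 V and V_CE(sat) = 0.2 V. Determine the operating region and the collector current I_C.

saturation; I_C ≈ 1.1 mA

Assume active: I_B = (5.9 − 0.7)/120 = 0.0433 mA, giving I_C = β·I_B = 3.47 mA.
But then V_CE = 7.4 − 3.47×6.8 = -16.2 V < V_CE(sat) = 0.2 V — impossible in the active region.
So the transistor is saturated. With V_CE = 0.2 V, I_C = (V_CC − 0.2)/R_C = 7.2/6.8 = 1.06 mA.
Check: β·I_B = 3.47 mA > I_C = 1.06 mA, confirming saturation.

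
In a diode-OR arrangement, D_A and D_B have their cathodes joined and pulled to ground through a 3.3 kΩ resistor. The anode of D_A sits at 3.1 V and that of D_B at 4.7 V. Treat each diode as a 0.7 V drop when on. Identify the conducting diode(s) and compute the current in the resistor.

Assume both conduct. Then node N would need to be at both 3.1−0.7 = 2.4 V and 4.7−0.7 = 4 V, which is impossible.
Assume only D_B conducts: V_N = 4.7 − 0.7 = 4 V, so I_R = 4/3.3 = 1.21 mA.
Check D_A: its anode-to-cathode voltage is 3.1 − 4 = -0.9 V < 0.7 V, so it is off. The assumption is consistent.

Only D_B conducts; I_R ≈ 1.2 mA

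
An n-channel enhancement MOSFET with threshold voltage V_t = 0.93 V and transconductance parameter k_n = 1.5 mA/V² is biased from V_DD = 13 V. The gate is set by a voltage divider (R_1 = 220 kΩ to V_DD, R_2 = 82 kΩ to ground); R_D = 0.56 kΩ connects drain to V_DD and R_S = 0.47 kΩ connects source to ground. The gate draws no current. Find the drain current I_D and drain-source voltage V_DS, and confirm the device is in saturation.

I_D ≈ 2 mA, V_DS ≈ 11 V

V_G = V_DD·R_2/(R_1+R_2) = 13×82/302 = 3.53 V.
Assume saturation: I_D = (k_n/2)(V_GS − V_t)² with V_GS = V_G − I_D·R_S = 3.53 − 0.47·I_D.
Substituting gives 0.166·I_D² − 2.83·I_D + 5.07 = 0, with roots I_D = 2.03 or 15.1 mA.
The root I_D = 15.1 mA gives V_GS = -3.55 V ≤ V_t, so take I_D = 2.03 mA.
Then V_GS = 2.58 V and V_DS = V_DD − I_D(R_D+R_S) = 13 − 2.03×1.03 = 10.9 V.
Saturation requires V_DS ≥ V_GS − V_t = 1.65 V; 10.9 ≥ 1.65 ✓.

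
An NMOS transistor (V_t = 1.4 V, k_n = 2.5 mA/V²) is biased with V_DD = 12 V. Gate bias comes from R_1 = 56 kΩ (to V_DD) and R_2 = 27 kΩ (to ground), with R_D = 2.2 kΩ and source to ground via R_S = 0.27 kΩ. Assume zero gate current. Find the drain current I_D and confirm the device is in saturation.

V_G = V_DD·R_2/(R_1+R_2) = 12×27/83 = 3.9 V.
Assume saturation: I_D = (k_n/2)(V_GS − V_t)² with V_GS = V_G − I_D·R_S = 3.9 − 0.27·I_D.
Substituting gives 0.0911·I_D² − 2.69·I_D + 7.84 = 0, with roots I_D = 3.28 or 26.2 mA.
The root I_D = 26.2 mA gives V_GS = -3.18 V ≤ V_t, so take I_D = 3.28 mA.
Then V_GS = 3.02 V and V_DS = V_DD − I_D(R_D+R_S) = 12 − 3.28×2.47 = 3.91 V.
Saturation requires V_DS ≥ V_GS − V_t = 1.62 V; 3.91 ≥ 1.62 ✓.

I_D ≈ 3.3 mA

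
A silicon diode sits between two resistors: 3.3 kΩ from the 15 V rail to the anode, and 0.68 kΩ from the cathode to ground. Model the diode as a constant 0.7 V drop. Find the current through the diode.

I ≈ 3.6 mA

The two resistors are in series with the diode, so KVL gives 15 = I·3.3 + 0.7 + I·0.68.
I = (15 − 0.7) / (3.3 + 0.68) kΩ = 14.3 / 3.98 = 3.59 mA.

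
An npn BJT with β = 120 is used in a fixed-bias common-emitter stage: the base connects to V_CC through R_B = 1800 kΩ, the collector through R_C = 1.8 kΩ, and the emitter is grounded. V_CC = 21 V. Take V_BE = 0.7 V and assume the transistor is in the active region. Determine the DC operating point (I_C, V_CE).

I_C ≈ 1.4 mA, V_CE ≈ 19 V

Base loop: V_CC = I_B·R_B + V_BE, so I_B = (21 − 0.7)/1800 kΩ = 0.0113 mA.
In the active region I_C = β·I_B = 120 × 0.0113 = 1.35 mA.
Collector loop: V_CE = V_CC − I_C·R_C = 21 − 1.35×1.8 = 18.6 V.
Since V_CE = 18.6 V > V_CE(sat) ≈ 0.2 V, the transistor is in the active region as assumed.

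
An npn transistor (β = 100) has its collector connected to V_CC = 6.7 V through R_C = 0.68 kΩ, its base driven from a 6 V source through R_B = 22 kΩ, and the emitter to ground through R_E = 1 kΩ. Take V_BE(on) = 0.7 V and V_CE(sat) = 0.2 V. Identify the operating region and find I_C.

Assume active: I_B = (6 − 0.7)/(22 + 101×1) = 0.0431 mA, I_C = β·I_B = 4.31 mA.
Then V_CE = 6.7 − 4.31×0.68 − 4.35×1 = -0.582 V < 0.2 V — the active assumption fails.
Re-solve with V_CE = 0.2 V. KCL at the emitter: V_E/R_E = (V_BB−0.7−V_E)/R_B + (V_CC−0.2−V_E)/R_C, giving V_E = 3.89 V.
I_C = (V_CC − 0.2 − V_E)/R_C = (6.5 − 3.89)/0.68 = 3.83 mA.
Check: I_B = (5.3 − 3.89)/22 = 0.0639 mA, and β·I_B = 6.39 mA > I_C, confirming saturation.

saturation; I_C ≈ 3.8 mA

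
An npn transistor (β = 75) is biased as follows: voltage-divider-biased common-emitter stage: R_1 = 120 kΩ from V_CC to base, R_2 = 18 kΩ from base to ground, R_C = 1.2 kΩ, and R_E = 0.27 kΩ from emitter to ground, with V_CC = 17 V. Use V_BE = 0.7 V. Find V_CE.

V_CE ≈ 12 V

Thevenize the base divider: V_Th = V_CC·R_2/(R_1+R_2) = 17×18/138 = 2.22 V, R_Th = R_1‖R_2 = 15.7 kΩ.
Base-emitter loop: V_Th = I_B·R_Th + V_BE + (β+1)I_B·R_E, so I_B = (2.22 − 0.7) / (15.7 + 76×0.27) = 0.0419 mA.
I_C = β·I_B = 75×0.0419 = 3.15 mA, and I_E = (β+1)I_B = 3.19 mA.
V_CE = V_CC − I_C·R_C − I_E·R_E = 17 − 3.15×1.2 − 3.19×0.27 = 12.4 V.
V_CE = 12.4 V > 0.2 V confirms active-region operation.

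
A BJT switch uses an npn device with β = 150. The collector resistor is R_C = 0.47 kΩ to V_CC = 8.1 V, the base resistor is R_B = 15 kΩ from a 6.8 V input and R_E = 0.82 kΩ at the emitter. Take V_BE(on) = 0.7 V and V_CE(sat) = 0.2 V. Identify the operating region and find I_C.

saturation; I_C ≈ 6.1 mA

Assume active: I_B = (6.8 − 0.7)/(15 + 151×0.82) = 0.0439 mA, I_C = β·I_B = 6.59 mA.
Then V_CE = 8.1 − 6.59×0.47 − 6.64×0.82 = -0.439 V < 0.2 V — the active assumption fails.
Re-solve with V_CE = 0.2 V. KCL at the emitter: V_E/R_E = (V_BB−0.7−V_E)/R_B + (V_CC−0.2−V_E)/R_C, giving V_E = 5.04 V.
I_C = (V_CC − 0.2 − V_E)/R_C = (7.9 − 5.04)/0.47 = 6.08 mA.
Check: I_B = (6.1 − 5.04)/15 = 0.0705 mA, and β·I_B = 10.6 mA > I_C, confirming saturation.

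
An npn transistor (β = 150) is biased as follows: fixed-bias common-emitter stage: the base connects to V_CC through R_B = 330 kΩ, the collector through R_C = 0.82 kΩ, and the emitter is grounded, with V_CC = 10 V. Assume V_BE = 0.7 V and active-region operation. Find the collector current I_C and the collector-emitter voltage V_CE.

I_C ≈ 4.2 mA, V_CE ≈ 6.5 V

Base loop: V_CC = I_B·R_B + V_BE, so I_B = (10 − 0.7)/330 kΩ = 0.0282 mA.
In the active region I_C = β·I_B = 150 × 0.0282 = 4.23 mA.
Collector loop: V_CE = V_CC − I_C·R_C = 10 − 4.23×0.82 = 6.53 V.
Since V_CE = 6.53 V > V_CE(sat) ≈ 0.2 V, the transistor is in the active region as assumed.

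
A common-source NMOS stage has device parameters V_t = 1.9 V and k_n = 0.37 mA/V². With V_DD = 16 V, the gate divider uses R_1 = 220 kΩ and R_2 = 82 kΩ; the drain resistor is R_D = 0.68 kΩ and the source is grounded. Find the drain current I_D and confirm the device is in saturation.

I_D ≈ 1.1 mA

V_G = V_DD·R_2/(R_1+R_2) = 16×82/302 = 4.34 V. With the source grounded, V_GS = V_G = 4.34 V.
Assume saturation: I_D = (k_n/2)(V_GS − V_t)² = (0.37/2)×(4.34 − 1.9)² = 0.185×2.44² = 1.11 mA.
V_DS = V_DD − I_D·R_D = 16 − 1.11×0.68 = 15.2 V.
Saturation requires V_DS ≥ V_GS − V_t = 2.44 V; 15.2 ≥ 2.44 ✓.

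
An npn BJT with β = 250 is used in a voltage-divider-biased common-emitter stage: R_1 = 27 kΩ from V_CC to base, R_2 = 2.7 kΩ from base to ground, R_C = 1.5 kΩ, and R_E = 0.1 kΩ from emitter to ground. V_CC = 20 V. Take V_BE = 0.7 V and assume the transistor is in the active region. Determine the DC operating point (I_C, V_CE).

Thevenize the base divider: V_Th = V_CC·R_2/(R_1+R_2) = 20×2.7/29.7 = 1.82 V, R_Th = R_1‖R_2 = 2.45 kΩ.
Base-emitter loop: V_Th = I_B·R_Th + V_BE + (β+1)I_B·R_E, so I_B = (1.82 − 0.7) / (2.45 + 251×0.1) = 0.0406 mA.
I_C = β·I_B = 250×0.0406 = 10.1 mA, and I_E = (β+1)I_B = 10.2 mA.
V_CE = V_CC − I_C·R_C − I_E·R_E = 20 − 10.1×1.5 − 10.2×0.1 = 3.76 V.
V_CE = 3.76 V > 0.2 V confirms active-region operation.

I_C ≈ 10 mA, V_CE ≈ 3.8 V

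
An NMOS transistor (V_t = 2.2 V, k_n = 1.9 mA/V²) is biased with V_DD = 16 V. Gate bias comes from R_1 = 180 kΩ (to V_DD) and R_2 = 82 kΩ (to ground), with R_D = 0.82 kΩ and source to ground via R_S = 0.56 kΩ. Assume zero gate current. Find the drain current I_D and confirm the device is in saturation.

I_D ≈ 2.3 mA

V_G = V_DD·R_2/(R_1+R_2) = 16×82/262 = 5.01 V.
Assume saturation: I_D = (k_n/2)(V_GS − V_t)² with V_GS = V_G − I_D·R_S = 5.01 − 0.56·I_D.
Substituting gives 0.298·I_D² − 3.99·I_D + 7.49 = 0, with roots I_D = 2.26 or 11.1 mA.
The root I_D = 11.1 mA gives V_GS = -1.22 V ≤ V_t, so take I_D = 2.26 mA.
Then V_GS = 3.74 V and V_DS = V_DD − I_D(R_D+R_S) = 16 − 2.26×1.38 = 12.9 V.
Saturation requires V_DS ≥ V_GS − V_t = 1.54 V; 12.9 ≥ 1.54 ✓.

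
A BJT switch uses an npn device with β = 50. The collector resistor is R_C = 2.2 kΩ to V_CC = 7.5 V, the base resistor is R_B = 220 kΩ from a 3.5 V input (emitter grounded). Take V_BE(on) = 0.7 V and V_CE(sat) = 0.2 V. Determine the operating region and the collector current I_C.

active; I_C ≈ 0.64 mA

Assume active. Base-emitter loop: I_B = (V_BB − V_BE)/R_B = (3.5 − 0.7)/220 = 0.0127 mA.
I_C = β·I_B = 50×0.0127 = 0.636 mA.
V_CE = V_CC − I_C·R_C = 7.5 − 0.636×2.2 = 6.1 V > V_CE(sat), so the active-region assumption holds.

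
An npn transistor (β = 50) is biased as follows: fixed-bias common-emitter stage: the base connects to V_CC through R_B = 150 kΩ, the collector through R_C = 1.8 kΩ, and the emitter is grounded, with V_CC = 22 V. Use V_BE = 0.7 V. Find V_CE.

Base loop: V_CC = I_B·R_B + V_BE, so I_B = (22 − 0.7)/150 kΩ = 0.142 mA.
In the active region I_C = β·I_B = 50 × 0.142 = 7.1 mA.
Collector loop: V_CE = V_CC − I_C·R_C = 22 − 7.1×1.8 = 9.22 V.
Since V_CE = 9.22 V > V_CE(sat) ≈ 0.2 V, the transistor is in the active region as assumed.

V_CE ≈ 9.2 V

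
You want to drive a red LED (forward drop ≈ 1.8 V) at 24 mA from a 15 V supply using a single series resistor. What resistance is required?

The resistor drops V_S − V_D = 15 − 1.8 = 13.2 V at 24 mA.
R = 13.2 V / 24 mA = 0.55 kΩ.

R ≈ 0.55 kΩ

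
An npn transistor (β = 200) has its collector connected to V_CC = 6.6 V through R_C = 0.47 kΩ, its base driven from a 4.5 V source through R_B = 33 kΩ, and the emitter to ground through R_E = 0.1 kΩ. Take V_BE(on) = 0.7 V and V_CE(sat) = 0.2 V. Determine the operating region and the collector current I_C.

saturation; I_C ≈ 11 mA

Assume active: I_B = (4.5 − 0.7)/(33 + 201×0.1) = 0.0716 mA, I_C = β·I_B = 14.3 mA.
Then V_CE = 6.6 − 14.3×0.47 − 14.4×0.1 = -1.57 V < 0.2 V — the active assumption fails.
Re-solve with V_CE = 0.2 V. KCL at the emitter: V_E/R_E = (V_BB−0.7−V_E)/R_B + (V_CC−0.2−V_E)/R_C, giving V_E = 1.13 V.
I_C = (V_CC − 0.2 − V_E)/R_C = (6.4 − 1.13)/0.47 = 11.2 mA.
Check: I_B = (3.8 − 1.13)/33 = 0.0809 mA, and β·I_B = 16.2 mA > I_C, confirming saturation.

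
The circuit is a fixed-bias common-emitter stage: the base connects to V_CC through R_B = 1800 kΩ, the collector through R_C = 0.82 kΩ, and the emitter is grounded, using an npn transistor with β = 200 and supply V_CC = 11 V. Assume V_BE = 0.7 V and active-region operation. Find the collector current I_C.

I_C ≈ 1.1 mA

Base loop: V_CC = I_B·R_B + V_BE, so I_B = (11 − 0.7)/1800 kΩ = 0.00572 mA.
In the active region I_C = β·I_B = 200 × 0.00572 = 1.14 mA.
Collector loop: V_CE = V_CC − I_C·R_C = 11 − 1.14×0.82 = 10.1 V.
Since V_CE = 10.1 V > V_CE(sat) ≈ 0.2 V, the transistor is in the active region as assumed.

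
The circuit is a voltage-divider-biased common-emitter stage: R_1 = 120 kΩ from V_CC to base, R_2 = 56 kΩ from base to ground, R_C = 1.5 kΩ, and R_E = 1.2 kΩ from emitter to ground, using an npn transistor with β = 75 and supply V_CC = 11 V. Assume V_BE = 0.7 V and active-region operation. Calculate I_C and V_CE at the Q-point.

I_C ≈ 1.6 mA, V_CE ≈ 6.6 V

Thevenize the base divider: V_Th = V_CC·R_2/(R_1+R_2) = 11×56/176 = 3.5 V, R_Th = R_1‖R_2 = 38.2 kΩ.
Base-emitter loop: V_Th = I_B·R_Th + V_BE + (β+1)I_B·R_E, so I_B = (3.5 − 0.7) / (38.2 + 76×1.2) = 0.0216 mA.
I_C = β·I_B = 75×0.0216 = 1.62 mA, and I_E = (β+1)I_B = 1.64 mA.
V_CE = V_CC − I_C·R_C − I_E·R_E = 11 − 1.62×1.5 − 1.64×1.2 = 6.59 V.
V_CE = 6.59 V > 0.2 V confirms active-region operation.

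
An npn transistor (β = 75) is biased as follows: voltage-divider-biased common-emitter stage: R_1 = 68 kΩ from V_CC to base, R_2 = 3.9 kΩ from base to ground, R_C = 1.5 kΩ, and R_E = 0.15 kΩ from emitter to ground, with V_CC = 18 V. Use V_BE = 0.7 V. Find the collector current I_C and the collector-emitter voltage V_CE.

I_C ≈ 1.4 mA, V_CE ≈ 16 V

Thevenize the base divider: V_Th = V_CC·R_2/(R_1+R_2) = 18×3.9/71.9 = 0.976 V, R_Th = R_1‖R_2 = 3.69 kΩ.
Base-emitter loop: V_Th = I_B·R_Th + V_BE + (β+1)I_B·R_E, so I_B = (0.976 − 0.7) / (3.69 + 76×0.15) = 0.0183 mA.
I_C = β·I_B = 75×0.0183 = 1.37 mA, and I_E = (β+1)I_B = 1.39 mA.
V_CE = V_CC − I_C·R_C − I_E·R_E = 18 − 1.37×1.5 − 1.39×0.15 = 15.7 V.
V_CE = 15.7 V > 0.2 V confirms active-region operation.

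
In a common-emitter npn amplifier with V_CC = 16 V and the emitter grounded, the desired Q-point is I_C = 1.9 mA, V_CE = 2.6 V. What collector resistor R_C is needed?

R_C ≈ 7.1 kΩ

Collector loop: V_CC = I_C·R_C + V_CE.
R_C = (V_CC − V_CE)/I_C = (16 − 2.6)/1.9 = 7.05 kΩ.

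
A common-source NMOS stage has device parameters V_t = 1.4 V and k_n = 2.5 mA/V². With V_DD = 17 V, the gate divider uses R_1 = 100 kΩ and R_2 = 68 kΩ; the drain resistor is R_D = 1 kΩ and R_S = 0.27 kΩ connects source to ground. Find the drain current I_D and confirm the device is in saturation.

I_D ≈ 9.9 mA

V_G = V_DD·R_2/(R_1+R_2) = 17×68/168 = 6.88 V.
Assume saturation: I_D = (k_n/2)(V_GS − V_t)² with V_GS = V_G − I_D·R_S = 6.88 − 0.27·I_D.
Substituting gives 0.0911·I_D² − 4.7·I_D + 37.6 = 0, with roots I_D = 9.88 or 41.7 mA.
The root I_D = 41.7 mA gives V_GS = -4.38 V ≤ V_t, so take I_D = 9.88 mA.
Then V_GS = 4.21 V and V_DS = V_DD − I_D(R_D+R_S) = 17 − 9.88×1.27 = 4.45 V.
Saturation requires V_DS ≥ V_GS − V_t = 2.81 V; 4.45 ≥ 2.81 ✓.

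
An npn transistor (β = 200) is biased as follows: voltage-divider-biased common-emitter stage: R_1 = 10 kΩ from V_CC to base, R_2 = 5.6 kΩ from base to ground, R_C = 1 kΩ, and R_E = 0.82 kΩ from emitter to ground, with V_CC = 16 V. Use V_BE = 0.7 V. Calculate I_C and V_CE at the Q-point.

I_C ≈ 6 mA, V_CE ≈ 5.1 V

Thevenize the base divider: V_Th = V_CC·R_2/(R_1+R_2) = 16×5.6/15.6 = 5.74 V, R_Th = R_1‖R_2 = 3.59 kΩ.
Base-emitter loop: V_Th = I_B·R_Th + V_BE + (β+1)I_B·R_E, so I_B = (5.74 − 0.7) / (3.59 + 201×0.82) = 0.0299 mA.
I_C = β·I_B = 200×0.0299 = 5.99 mA, and I_E = (β+1)I_B = 6.02 mA.
V_CE = V_CC − I_C·R_C − I_E·R_E = 16 − 5.99×1 − 6.02×0.82 = 5.07 V.
V_CE = 5.07 V > 0.2 V confirms active-region operation.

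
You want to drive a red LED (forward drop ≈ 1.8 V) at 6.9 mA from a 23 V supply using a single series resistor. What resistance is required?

The resistor drops V_S − V_D = 23 − 1.8 = 21.2 V at 6.9 mA.
R = 21.2 V / 6.9 mA = 3.07 kΩ.

R ≈ 3.1 kΩ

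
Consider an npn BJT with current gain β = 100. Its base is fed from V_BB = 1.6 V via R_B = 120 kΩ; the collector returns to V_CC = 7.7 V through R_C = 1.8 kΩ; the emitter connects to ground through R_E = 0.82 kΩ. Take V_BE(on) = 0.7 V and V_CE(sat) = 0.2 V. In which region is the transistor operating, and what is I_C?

Assume active. Base-emitter loop: I_B = (V_BB − V_BE)/(R_B + (β+1)R_E) = (1.6 − 0.7)/(120 + 101×0.82) = 0.00444 mA.
I_C = β·I_B = 100×0.00444 = 0.444 mA.
V_CE = V_CC − I_C·R_C − I_E·R_E = 7.7 − 0.444×1.8 − 0.448×0.82 = 6.53 V > V_CE(sat), so the active-region assumption holds.

active; I_C ≈ 0.44 mA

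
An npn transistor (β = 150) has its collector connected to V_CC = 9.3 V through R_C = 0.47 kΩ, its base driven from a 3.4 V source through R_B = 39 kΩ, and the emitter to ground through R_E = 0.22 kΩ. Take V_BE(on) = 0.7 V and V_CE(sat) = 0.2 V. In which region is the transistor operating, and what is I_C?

Assume active. Base-emitter loop: I_B = (V_BB − V_BE)/(R_B + (β+1)R_E) = (3.4 − 0.7)/(39 + 151×0.22) = 0.0374 mA.
I_C = β·I_B = 150×0.0374 = 5.61 mA.
V_CE = V_CC − I_C·R_C − I_E·R_E = 9.3 − 5.61×0.47 − 5.65×0.22 = 5.42 V > V_CE(sat), so the active-region assumption holds.

active; I_C ≈ 5.6 mA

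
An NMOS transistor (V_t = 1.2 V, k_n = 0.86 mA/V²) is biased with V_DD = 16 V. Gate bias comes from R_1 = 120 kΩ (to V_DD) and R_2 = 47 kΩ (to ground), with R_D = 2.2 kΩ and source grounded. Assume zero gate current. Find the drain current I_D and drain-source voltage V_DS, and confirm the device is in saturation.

I_D ≈ 4.7 mA, V_DS ≈ 5.7 V

V_G = V_DD·R_2/(R_1+R_2) = 16×47/167 = 4.5 V. With the source grounded, V_GS = V_G = 4.5 V.
Assume saturation: I_D = (k_n/2)(V_GS − V_t)² = (0.86/2)×(4.5 − 1.2)² = 0.43×3.3² = 4.69 mA.
V_DS = V_DD − I_D·R_D = 16 − 4.69×2.2 = 5.68 V.
Saturation requires V_DS ≥ V_GS − V_t = 3.3 V; 5.68 ≥ 3.3 ✓.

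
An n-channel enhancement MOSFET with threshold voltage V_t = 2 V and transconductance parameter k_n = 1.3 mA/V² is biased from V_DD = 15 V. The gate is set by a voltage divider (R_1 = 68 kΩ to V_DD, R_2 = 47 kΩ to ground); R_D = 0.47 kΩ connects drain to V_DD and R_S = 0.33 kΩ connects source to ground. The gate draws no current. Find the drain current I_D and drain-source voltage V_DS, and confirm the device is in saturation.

V_G = V_DD·R_2/(R_1+R_2) = 15×47/115 = 6.13 V.
Assume saturation: I_D = (k_n/2)(V_GS − V_t)² with V_GS = V_G − I_D·R_S = 6.13 − 0.33·I_D.
Substituting gives 0.0708·I_D² − 2.77·I_D + 11.1 = 0, with roots I_D = 4.52 or 34.6 mA.
The root I_D = 34.6 mA gives V_GS = -5.3 V ≤ V_t, so take I_D = 4.52 mA.
Then V_GS = 4.64 V and V_DS = V_DD − I_D(R_D+R_S) = 15 − 4.52×0.8 = 11.4 V.
Saturation requires V_DS ≥ V_GS − V_t = 2.64 V; 11.4 ≥ 2.64 ✓.

I_D ≈ 4.5 mA, V_DS ≈ 11 V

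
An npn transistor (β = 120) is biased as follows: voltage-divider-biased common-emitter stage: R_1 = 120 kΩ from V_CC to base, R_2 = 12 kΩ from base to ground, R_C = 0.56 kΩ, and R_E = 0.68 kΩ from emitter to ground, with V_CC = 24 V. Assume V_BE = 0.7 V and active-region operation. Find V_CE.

Thevenize the base divider: V_Th = V_CC·R_2/(R_1+R_2) = 24×12/132 = 2.18 V, R_Th = R_1‖R_2 = 10.9 kΩ.
Base-emitter loop: V_Th = I_B·R_Th + V_BE + (β+1)I_B·R_E, so I_B = (2.18 − 0.7) / (10.9 + 121×0.68) = 0.0159 mA.
I_C = β·I_B = 120×0.0159 = 1.91 mA, and I_E = (β+1)I_B = 1.92 mA.
V_CE = V_CC − I_C·R_C − I_E·R_E = 24 − 1.91×0.56 − 1.92×0.68 = 21.6 V.
V_CE = 21.6 V > 0.2 V confirms active-region operation.

V_CE ≈ 22 V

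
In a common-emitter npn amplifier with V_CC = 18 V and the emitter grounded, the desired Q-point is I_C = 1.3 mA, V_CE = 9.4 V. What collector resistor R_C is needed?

R_C ≈ 6.6 kΩ

Collector loop: V_CC = I_C·R_C + V_CE.
R_C = (V_CC − V_CE)/I_C = (18 − 9.4)/1.3 = 6.62 kΩ.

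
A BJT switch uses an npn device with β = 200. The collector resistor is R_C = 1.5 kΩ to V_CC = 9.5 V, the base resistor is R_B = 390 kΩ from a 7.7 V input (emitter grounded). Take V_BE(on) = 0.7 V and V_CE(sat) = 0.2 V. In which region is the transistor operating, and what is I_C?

Assume active. Base-emitter loop: I_B = (V_BB − V_BE)/R_B = (7.7 − 0.7)/390 = 0.0179 mA.
I_C = β·I_B = 200×0.0179 = 3.59 mA.
V_CE = V_CC − I_C·R_C = 9.5 − 3.59×1.5 = 4.12 V > V_CE(sat), so the active-region assumption holds.

active; I_C ≈ 3.6 mA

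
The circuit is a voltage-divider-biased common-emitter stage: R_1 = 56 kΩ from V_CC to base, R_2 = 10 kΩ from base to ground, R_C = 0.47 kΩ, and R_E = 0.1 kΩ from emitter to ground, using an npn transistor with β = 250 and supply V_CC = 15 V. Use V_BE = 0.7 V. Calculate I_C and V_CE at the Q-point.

I_C ≈ 12 mA, V_CE ≈ 8.3 V

Thevenize the base divider: V_Th = V_CC·R_2/(R_1+R_2) = 15×10/66 = 2.27 V, R_Th = R_1‖R_2 = 8.48 kΩ.
Base-emitter loop: V_Th = I_B·R_Th + V_BE + (β+1)I_B·R_E, so I_B = (2.27 − 0.7) / (8.48 + 251×0.1) = 0.0468 mA.
I_C = β·I_B = 250×0.0468 = 11.7 mA, and I_E = (β+1)I_B = 11.8 mA.
V_CE = V_CC − I_C·R_C − I_E·R_E = 15 − 11.7×0.47 − 11.8×0.1 = 8.32 V.
V_CE = 8.32 V > 0.2 V confirms active-region operation.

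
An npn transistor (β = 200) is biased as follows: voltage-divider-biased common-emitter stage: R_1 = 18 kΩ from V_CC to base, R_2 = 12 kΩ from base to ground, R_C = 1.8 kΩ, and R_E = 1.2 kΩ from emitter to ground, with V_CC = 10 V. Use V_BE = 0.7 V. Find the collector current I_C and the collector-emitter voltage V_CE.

Thevenize the base divider: V_Th = V_CC·R_2/(R_1+R_2) = 10×12/30 = 4 V, R_Th = R_1‖R_2 = 7.2 kΩ.
Base-emitter loop: V_Th = I_B·R_Th + V_BE + (β+1)I_B·R_E, so I_B = (4 − 0.7) / (7.2 + 201×1.2) = 0.0133 mA.
I_C = β·I_B = 200×0.0133 = 2.66 mA, and I_E = (β+1)I_B = 2.67 mA.
V_CE = V_CC − I_C·R_C − I_E·R_E = 10 − 2.66×1.8 − 2.67×1.2 = 2.01 V.
V_CE = 2.01 V > 0.2 V confirms active-region operation.

I_C ≈ 2.7 mA, V_CE ≈ 2 V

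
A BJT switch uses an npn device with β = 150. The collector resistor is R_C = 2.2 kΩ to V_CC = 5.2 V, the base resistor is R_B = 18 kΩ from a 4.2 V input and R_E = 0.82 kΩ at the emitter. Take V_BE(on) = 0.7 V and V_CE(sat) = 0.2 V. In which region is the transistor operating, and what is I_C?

Assume active: I_B = (4.2 − 0.7)/(18 + 151×0.82) = 0.0247 mA, I_C = β·I_B = 3.7 mA.
Then V_CE = 5.2 − 3.7×2.2 − 3.73×0.82 = -6 V < 0.2 V — the active assumption fails.
Re-solve with V_CE = 0.2 V. KCL at the emitter: V_E/R_E = (V_BB−0.7−V_E)/R_B + (V_CC−0.2−V_E)/R_C, giving V_E = 1.43 V.
I_C = (V_CC − 0.2 − V_E)/R_C = (5 − 1.43)/2.2 = 1.62 mA.
Check: I_B = (3.5 − 1.43)/18 = 0.115 mA, and β·I_B = 17.3 mA > I_C, confirming saturation.

saturation; I_C ≈ 1.6 mA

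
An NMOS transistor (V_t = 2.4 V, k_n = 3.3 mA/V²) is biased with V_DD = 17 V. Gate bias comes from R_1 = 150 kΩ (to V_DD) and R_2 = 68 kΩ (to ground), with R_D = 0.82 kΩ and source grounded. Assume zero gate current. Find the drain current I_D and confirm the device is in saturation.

V_G = V_DD·R_2/(R_1+R_2) = 17×68/218 = 5.3 V. With the source grounded, V_GS = V_G = 5.3 V.
Assume saturation: I_D = (k_n/2)(V_GS − V_t)² = (3.3/2)×(5.3 − 2.4)² = 1.65×2.9² = 13.9 mA.
V_DS = V_DD − I_D·R_D = 17 − 13.9×0.82 = 5.6 V.
Saturation requires V_DS ≥ V_GS − V_t = 2.9 V; 5.6 ≥ 2.9 ✓.

I_D ≈ 14 mA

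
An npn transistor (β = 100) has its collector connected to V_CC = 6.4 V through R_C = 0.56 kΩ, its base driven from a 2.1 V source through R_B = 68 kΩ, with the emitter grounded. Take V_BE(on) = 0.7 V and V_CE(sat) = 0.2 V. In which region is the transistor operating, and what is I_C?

Assume active. Base-emitter loop: I_B = (V_BB − V_BE)/R_B = (2.1 − 0.7)/68 = 0.0206 mA.
I_C = β·I_B = 100×0.0206 = 2.06 mA.
V_CE = V_CC − I_C·R_C = 6.4 − 2.06×0.56 = 5.25 V > V_CE(sat), so the active-region assumption holds.

active; I_C ≈ 2.1 mA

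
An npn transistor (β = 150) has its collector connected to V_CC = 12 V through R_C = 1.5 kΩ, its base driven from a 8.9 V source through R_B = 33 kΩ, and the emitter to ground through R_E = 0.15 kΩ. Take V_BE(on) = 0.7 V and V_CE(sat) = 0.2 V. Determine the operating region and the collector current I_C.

Assume active: I_B = (8.9 − 0.7)/(33 + 151×0.15) = 0.147 mA, I_C = β·I_B = 22.1 mA.
Then V_CE = 12 − 22.1×1.5 − 22.2×0.15 = -24.5 V < 0.2 V — the active assumption fails.
Re-solve with V_CE = 0.2 V. KCL at the emitter: V_E/R_E = (V_BB−0.7−V_E)/R_B + (V_CC−0.2−V_E)/R_C, giving V_E = 1.1 V.
I_C = (V_CC − 0.2 − V_E)/R_C = (11.8 − 1.1)/1.5 = 7.13 mA.
Check: I_B = (8.2 − 1.1)/33 = 0.215 mA, and β·I_B = 32.3 mA > I_C, confirming saturation.

saturation; I_C ≈ 7.1 mA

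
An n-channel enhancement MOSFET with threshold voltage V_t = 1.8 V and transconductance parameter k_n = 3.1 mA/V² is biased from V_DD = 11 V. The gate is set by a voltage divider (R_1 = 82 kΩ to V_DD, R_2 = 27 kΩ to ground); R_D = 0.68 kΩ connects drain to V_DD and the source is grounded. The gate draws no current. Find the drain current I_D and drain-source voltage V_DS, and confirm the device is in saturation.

I_D ≈ 1.3 mA, V_DS ≈ 10 V

V_G = V_DD·R_2/(R_1+R_2) = 11×27/109 = 2.72 V. With the source grounded, V_GS = V_G = 2.72 V.
Assume saturation: I_D = (k_n/2)(V_GS − V_t)² = (3.1/2)×(2.72 − 1.8)² = 1.55×0.925² = 1.33 mA.
V_DS = V_DD − I_D·R_D = 11 − 1.33×0.68 = 10.1 V.
Saturation requires V_DS ≥ V_GS − V_t = 0.925 V; 10.1 ≥ 0.925 ✓.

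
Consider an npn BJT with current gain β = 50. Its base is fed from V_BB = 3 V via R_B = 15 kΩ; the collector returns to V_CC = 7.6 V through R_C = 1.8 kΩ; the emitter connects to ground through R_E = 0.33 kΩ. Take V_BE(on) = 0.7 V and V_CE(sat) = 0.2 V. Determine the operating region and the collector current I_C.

saturation; I_C ≈ 3.5 mA

Assume active: I_B = (3 − 0.7)/(15 + 51×0.33) = 0.0723 mA, I_C = β·I_B = 3.61 mA.
Then V_CE = 7.6 − 3.61×1.8 − 3.69×0.33 = -0.119 V < 0.2 V — the active assumption fails.
Re-solve with V_CE = 0.2 V. KCL at the emitter: V_E/R_E = (V_BB−0.7−V_E)/R_B + (V_CC−0.2−V_E)/R_C, giving V_E = 1.17 V.
I_C = (V_CC − 0.2 − V_E)/R_C = (7.4 − 1.17)/1.8 = 3.46 mA.
Check: I_B = (2.3 − 1.17)/15 = 0.0755 mA, and β·I_B = 3.77 mA > I_C, confirming saturation.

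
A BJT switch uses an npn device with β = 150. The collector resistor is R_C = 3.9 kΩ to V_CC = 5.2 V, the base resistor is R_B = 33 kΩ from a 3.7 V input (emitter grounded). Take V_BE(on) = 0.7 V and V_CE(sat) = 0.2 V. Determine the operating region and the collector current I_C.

saturation; I_C ≈ 1.3 mA

Assume active: I_B = (3.7 − 0.7)/33 = 0.0909 mA, giving I_C = β·I_B = 13.6 mA.
But then V_CE = 5.2 − 13.6×3.9 = -48 V < V_CE(sat) = 0.2 V — impossible in the active region.
So the transistor is saturated. With V_CE = 0.2 V, I_C = (V_CC − 0.2)/R_C = 5/3.9 = 1.28 mA.
Check: β·I_B = 13.6 mA > I_C = 1.28 mA, confirming saturation.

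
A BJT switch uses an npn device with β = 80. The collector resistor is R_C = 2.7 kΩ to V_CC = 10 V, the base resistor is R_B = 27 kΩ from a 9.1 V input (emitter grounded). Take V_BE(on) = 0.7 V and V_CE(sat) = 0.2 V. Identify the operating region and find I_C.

saturation; I_C ≈ 3.6 mA

Assume active: I_B = (9.1 − 0.7)/27 = 0.311 mA, giving I_C = β·I_B = 24.9 mA.
But then V_CE = 10 − 24.9×2.7 = -57.2 V < V_CE(sat) = 0.2 V — impossible in the active region.
So the transistor is saturated. With V_CE = 0.2 V, I_C = (V_CC − 0.2)/R_C = 9.8/2.7 = 3.63 mA.
Check: β·I_B = 24.9 mA > I_C = 3.63 mA, confirming saturation.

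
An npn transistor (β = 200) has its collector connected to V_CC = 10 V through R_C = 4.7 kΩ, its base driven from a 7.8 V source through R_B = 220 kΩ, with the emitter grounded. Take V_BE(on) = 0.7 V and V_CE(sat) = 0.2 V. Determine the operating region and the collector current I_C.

Assume active: I_B = (7.8 − 0.7)/220 = 0.0323 mA, giving I_C = β·I_B = 6.45 mA.
But then V_CE = 10 − 6.45×4.7 = -20.3 V < V_CE(sat) = 0.2 V — impossible in the active region.
So the transistor is saturated. With V_CE = 0.2 V, I_C = (V_CC − 0.2)/R_C = 9.8/4.7 = 2.09 mA.
Check: β·I_B = 6.45 mA > I_C = 2.09 mA, confirming saturation.

saturation; I_C ≈ 2.1 mA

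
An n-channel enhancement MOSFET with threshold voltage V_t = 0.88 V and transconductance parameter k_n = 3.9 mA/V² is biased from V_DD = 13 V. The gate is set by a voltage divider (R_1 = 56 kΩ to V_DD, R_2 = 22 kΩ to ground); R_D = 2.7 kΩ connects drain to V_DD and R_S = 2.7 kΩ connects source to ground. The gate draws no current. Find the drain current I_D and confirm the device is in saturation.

V_G = V_DD·R_2/(R_1+R_2) = 13×22/78 = 3.67 V.
Assume saturation: I_D = (k_n/2)(V_GS − V_t)² with V_GS = V_G − I_D·R_S = 3.67 − 2.7·I_D.
Substituting gives 14.2·I_D² − 30.3·I_D + 15.1 = 0, with roots I_D = 0.796 or 1.34 mA.
The root I_D = 1.34 mA gives V_GS = 0.0513 V ≤ V_t, so take I_D = 0.796 mA.
Then V_GS = 1.52 V and V_DS = V_DD − I_D(R_D+R_S) = 13 − 0.796×5.4 = 8.7 V.
Saturation requires V_DS ≥ V_GS − V_t = 0.639 V; 8.7 ≥ 0.639 ✓.

I_D ≈ 0.8 mA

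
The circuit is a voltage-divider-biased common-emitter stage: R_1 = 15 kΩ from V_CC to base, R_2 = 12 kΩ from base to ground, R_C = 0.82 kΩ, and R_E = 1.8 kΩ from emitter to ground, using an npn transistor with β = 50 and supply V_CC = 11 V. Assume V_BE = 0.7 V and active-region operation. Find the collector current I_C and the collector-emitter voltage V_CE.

I_C ≈ 2.1 mA, V_CE ≈ 5.4 V

Thevenize the base divider: V_Th = V_CC·R_2/(R_1+R_2) = 11×12/27 = 4.89 V, R_Th = R_1‖R_2 = 6.67 kΩ.
Base-emitter loop: V_Th = I_B·R_Th + V_BE + (β+1)I_B·R_E, so I_B = (4.89 − 0.7) / (6.67 + 51×1.8) = 0.0425 mA.
I_C = β·I_B = 50×0.0425 = 2.13 mA, and I_E = (β+1)I_B = 2.17 mA.
V_CE = V_CC − I_C·R_C − I_E·R_E = 11 − 2.13×0.82 − 2.17×1.8 = 5.35 V.
V_CE = 5.35 V > 0.2 V confirms active-region operation.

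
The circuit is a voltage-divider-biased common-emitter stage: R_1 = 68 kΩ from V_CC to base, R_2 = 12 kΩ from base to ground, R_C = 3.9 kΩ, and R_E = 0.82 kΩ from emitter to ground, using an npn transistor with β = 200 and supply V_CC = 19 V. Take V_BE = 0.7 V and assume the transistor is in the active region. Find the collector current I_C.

I_C ≈ 2.5 mA

Thevenize the base divider: V_Th = V_CC·R_2/(R_1+R_2) = 19×12/80 = 2.85 V, R_Th = R_1‖R_2 = 10.2 kΩ.
Base-emitter loop: V_Th = I_B·R_Th + V_BE + (β+1)I_B·R_E, so I_B = (2.85 − 0.7) / (10.2 + 201×0.82) = 0.0123 mA.
I_C = β·I_B = 200×0.0123 = 2.46 mA, and I_E = (β+1)I_B = 2.47 mA.
V_CE = V_CC − I_C·R_C − I_E·R_E = 19 − 2.46×3.9 − 2.47×0.82 = 7.39 V.
V_CE = 7.39 V > 0.2 V confirms active-region operation.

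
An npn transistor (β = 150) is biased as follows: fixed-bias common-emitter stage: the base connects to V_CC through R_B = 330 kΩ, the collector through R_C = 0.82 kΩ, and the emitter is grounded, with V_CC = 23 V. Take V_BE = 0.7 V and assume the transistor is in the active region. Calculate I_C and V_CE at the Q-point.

I_C ≈ 10 mA, V_CE ≈ 15 V

Base loop: V_CC = I_B·R_B + V_BE, so I_B = (23 − 0.7)/330 kΩ = 0.0676 mA.
In the active region I_C = β·I_B = 150 × 0.0676 = 10.1 mA.
Collector loop: V_CE = V_CC − I_C·R_C = 23 − 10.1×0.82 = 14.7 V.
Since V_CE = 14.7 V > V_CE(sat) ≈ 0.2 V, the transistor is in the active region as assumed.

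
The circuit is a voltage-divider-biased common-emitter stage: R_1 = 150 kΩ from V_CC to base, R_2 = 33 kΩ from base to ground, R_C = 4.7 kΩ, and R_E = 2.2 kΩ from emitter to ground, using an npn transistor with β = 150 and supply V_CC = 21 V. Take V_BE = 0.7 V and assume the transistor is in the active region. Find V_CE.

Thevenize the base divider: V_Th = V_CC·R_2/(R_1+R_2) = 21×33/183 = 3.79 V, R_Th = R_1‖R_2 = 27 kΩ.
Base-emitter loop: V_Th = I_B·R_Th + V_BE + (β+1)I_B·R_E, so I_B = (3.79 − 0.7) / (27 + 151×2.2) = 0.00859 mA.
I_C = β·I_B = 150×0.00859 = 1.29 mA, and I_E = (β+1)I_B = 1.3 mA.
V_CE = V_CC − I_C·R_C − I_E·R_E = 21 − 1.29×4.7 − 1.3×2.2 = 12.1 V.
V_CE = 12.1 V > 0.2 V confirms active-region operation.

V_CE ≈ 12 V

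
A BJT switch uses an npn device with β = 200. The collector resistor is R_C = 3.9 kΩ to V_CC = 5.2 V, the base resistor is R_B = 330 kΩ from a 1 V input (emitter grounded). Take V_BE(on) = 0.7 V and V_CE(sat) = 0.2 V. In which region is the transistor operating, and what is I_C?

active; I_C ≈ 0.18 mA

Assume active. Base-emitter loop: I_B = (V_BB − V_BE)/R_B = (1 − 0.7)/330 = 0.000909 mA.
I_C = β·I_B = 200×0.000909 = 0.182 mA.
V_CE = V_CC − I_C·R_C = 5.2 − 0.182×3.9 = 4.49 V > V_CE(sat), so the active-region assumption holds.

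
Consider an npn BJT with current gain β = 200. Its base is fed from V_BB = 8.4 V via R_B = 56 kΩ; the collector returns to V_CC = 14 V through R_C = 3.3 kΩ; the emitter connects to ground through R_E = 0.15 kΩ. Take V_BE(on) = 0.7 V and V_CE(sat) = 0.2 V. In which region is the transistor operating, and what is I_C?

Assume active: I_B = (8.4 − 0.7)/(56 + 201×0.15) = 0.0894 mA, I_C = β·I_B = 17.9 mA.
Then V_CE = 14 − 17.9×3.3 − 18×0.15 = -47.7 V < 0.2 V — the active assumption fails.
Re-solve with V_CE = 0.2 V. KCL at the emitter: V_E/R_E = (V_BB−0.7−V_E)/R_B + (V_CC−0.2−V_E)/R_C, giving V_E = 0.618 V.
I_C = (V_CC − 0.2 − V_E)/R_C = (13.8 − 0.618)/3.3 = 3.99 mA.
Check: I_B = (7.7 − 0.618)/56 = 0.126 mA, and β·I_B = 25.3 mA > I_C, confirming saturation.

saturation; I_C ≈ 4 mA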